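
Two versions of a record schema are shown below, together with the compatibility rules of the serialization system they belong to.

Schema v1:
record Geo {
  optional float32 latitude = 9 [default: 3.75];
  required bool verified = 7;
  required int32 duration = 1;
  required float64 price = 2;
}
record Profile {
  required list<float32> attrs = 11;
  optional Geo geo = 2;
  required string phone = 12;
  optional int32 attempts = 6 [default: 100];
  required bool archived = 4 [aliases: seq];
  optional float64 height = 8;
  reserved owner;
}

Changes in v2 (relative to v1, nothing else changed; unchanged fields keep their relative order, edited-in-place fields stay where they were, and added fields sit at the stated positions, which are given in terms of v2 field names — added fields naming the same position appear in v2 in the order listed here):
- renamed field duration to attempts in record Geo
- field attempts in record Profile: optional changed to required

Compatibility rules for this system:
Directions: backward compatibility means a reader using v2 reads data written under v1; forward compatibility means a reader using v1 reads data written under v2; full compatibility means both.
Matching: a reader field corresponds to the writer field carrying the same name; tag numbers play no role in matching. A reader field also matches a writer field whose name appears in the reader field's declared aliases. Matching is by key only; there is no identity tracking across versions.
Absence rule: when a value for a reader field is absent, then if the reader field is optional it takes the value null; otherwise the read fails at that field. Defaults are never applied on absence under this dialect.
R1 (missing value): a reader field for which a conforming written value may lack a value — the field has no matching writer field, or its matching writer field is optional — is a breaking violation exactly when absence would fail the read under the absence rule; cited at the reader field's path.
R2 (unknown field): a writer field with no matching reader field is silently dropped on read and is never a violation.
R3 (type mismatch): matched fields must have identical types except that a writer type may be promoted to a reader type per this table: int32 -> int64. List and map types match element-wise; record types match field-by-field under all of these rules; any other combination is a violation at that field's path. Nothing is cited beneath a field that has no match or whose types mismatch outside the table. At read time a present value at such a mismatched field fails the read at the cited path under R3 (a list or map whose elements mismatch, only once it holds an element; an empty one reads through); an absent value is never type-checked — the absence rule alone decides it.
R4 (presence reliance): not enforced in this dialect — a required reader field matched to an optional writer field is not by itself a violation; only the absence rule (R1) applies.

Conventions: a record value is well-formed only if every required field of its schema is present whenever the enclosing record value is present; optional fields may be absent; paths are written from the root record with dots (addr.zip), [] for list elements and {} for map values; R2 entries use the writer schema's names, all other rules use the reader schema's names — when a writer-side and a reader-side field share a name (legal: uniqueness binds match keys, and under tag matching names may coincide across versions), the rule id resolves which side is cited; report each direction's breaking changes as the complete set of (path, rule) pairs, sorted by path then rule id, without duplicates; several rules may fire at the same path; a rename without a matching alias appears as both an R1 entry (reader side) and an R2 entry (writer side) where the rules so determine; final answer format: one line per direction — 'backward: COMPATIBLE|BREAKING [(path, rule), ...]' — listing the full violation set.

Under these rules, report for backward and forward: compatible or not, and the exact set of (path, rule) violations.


backward: BREAKING [(attempts, R1), (geo.attempts, R1)]; forward: BREAKING [(geo.duration, R1)]

each type pair in Profile: writer, then reader
backward pass over Profile, reader schema v2, writer schema v1:
  attrs: paired with writer attrs (list<float32> -> list<float32>; writer required)
  geo: paired with writer geo (Geo -> Geo; writer optional)
  phone: paired with writer phone (string -> string; writer required)
  attempts: paired with writer attempts (int32 -> int32; writer optional)
  archived: paired with writer archived (bool -> bool; writer required)
  height: paired with writer height (float64 -> float64; writer optional)
  geo.latitude: paired with writer geo.latitude (float32 -> float32; writer optional)
  geo.verified: paired with writer geo.verified (bool -> bool; writer required)
  no writer field matches reader geo.attempts
  geo.price: paired with writer geo.price (float64 -> float64; writer required)
  geo.duration (writer side), unknown to reader
  violation R1 at attempts
  violation R1 at geo.attempts
  backward on Profile therefore BREAKING (2)
forward pass over Profile, reader schema v1, writer schema v2:
  attrs: paired with writer attrs (list<float32> -> list<float32>; writer required)
  geo: paired with writer geo (Geo -> Geo; writer optional)
  phone: paired with writer phone (string -> string; writer required)
  attempts: paired with writer attempts (int32 -> int32; writer required)
  archived: paired with writer archived (bool -> bool; writer required)
  height: paired with writer height (float64 -> float64; writer optional)
  geo.latitude: paired with writer geo.latitude (float32 -> float32; writer optional)
  geo.verified: paired with writer geo.verified (bool -> bool; writer required)
  no writer field matches reader geo.duration
  geo.price: paired with writer geo.price (float64 -> float64; writer required)
  geo.attempts (writer side), unknown to reader
  violation R1 at geo.duration
  forward on Profile therefore BREAKING (1)


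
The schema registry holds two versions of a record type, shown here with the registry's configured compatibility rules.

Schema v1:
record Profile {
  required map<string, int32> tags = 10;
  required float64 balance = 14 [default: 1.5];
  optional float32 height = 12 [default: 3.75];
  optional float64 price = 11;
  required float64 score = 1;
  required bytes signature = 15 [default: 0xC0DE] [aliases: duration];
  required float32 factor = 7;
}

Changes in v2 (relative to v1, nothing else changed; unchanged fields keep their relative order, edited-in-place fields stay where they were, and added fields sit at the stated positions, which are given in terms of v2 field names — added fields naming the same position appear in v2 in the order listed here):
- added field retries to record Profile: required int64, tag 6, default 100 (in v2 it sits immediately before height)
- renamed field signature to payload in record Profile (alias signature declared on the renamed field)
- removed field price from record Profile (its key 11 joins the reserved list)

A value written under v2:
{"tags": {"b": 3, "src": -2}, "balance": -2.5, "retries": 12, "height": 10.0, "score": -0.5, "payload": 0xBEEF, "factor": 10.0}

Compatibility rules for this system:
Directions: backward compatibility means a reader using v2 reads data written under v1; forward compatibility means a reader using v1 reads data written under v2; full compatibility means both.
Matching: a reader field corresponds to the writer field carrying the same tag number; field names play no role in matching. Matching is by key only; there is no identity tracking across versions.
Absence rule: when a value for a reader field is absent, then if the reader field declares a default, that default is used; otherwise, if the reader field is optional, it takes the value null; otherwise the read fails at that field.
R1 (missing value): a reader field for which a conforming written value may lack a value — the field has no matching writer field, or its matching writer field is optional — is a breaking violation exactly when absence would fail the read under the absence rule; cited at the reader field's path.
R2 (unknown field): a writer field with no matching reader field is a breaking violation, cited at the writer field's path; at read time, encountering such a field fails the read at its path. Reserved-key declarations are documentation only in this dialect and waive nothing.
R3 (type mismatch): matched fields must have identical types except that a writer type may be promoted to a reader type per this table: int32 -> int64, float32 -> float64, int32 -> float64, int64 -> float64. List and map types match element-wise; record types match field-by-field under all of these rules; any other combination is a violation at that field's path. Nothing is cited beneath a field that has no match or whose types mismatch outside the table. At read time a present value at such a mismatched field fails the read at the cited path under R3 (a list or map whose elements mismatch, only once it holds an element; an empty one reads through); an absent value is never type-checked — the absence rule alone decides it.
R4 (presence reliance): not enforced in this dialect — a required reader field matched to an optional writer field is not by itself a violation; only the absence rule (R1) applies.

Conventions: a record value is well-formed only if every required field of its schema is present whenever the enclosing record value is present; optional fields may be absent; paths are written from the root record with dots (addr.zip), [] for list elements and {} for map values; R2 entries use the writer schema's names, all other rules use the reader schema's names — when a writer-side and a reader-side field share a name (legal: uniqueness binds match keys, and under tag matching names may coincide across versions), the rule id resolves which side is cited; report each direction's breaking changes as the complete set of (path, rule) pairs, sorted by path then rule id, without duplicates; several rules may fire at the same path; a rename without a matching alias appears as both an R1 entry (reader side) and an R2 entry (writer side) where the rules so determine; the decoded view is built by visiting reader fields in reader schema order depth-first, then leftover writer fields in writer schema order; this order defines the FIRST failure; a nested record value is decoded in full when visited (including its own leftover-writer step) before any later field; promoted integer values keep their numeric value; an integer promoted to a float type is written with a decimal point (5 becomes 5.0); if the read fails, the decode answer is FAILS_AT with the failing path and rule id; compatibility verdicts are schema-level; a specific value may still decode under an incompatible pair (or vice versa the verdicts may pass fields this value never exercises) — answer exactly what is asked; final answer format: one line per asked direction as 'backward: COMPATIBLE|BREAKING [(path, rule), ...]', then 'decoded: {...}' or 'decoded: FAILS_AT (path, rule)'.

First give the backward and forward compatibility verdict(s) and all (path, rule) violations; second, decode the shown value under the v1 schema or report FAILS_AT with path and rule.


each type pair in Profile: writer, then reader
backward on Profile — v2 reading data written by v1:
  map<string, int32> -> map<string, int32>, writer required: tags aligns to tags
  float64 -> float64, writer required: balance aligns to balance
  retries: no writer match
  float32 -> float32, writer optional: height aligns to height
  float64 -> float64, writer required: score aligns to score
  bytes -> bytes, writer required: payload aligns to signature
  float32 -> float32, writer required: factor aligns to factor
  writer price: unknown to reader
  rule R2 violated at price
  => 1 violation(s): backward is BREAKING for Profile
forward on Profile — v1 reading data written by v2:
  map<string, int32> -> map<string, int32>, writer required: tags aligns to tags
  float64 -> float64, writer required: balance aligns to balance
  float32 -> float32, writer optional: height aligns to height
  price: no writer match
  float64 -> float64, writer required: score aligns to score
  bytes -> bytes, writer required: signature aligns to payload
  float32 -> float32, writer required: factor aligns to factor
  writer retries: unknown to reader
  rule R2 violated at retries
  => 1 violation(s): forward is BREAKING for Profile
decode (reader v1):
  tags := {"b": 3, "src": -2}
  balance := -2.5
  height := 10.0
  price := null (absent, optional -> null)
  score := -0.5
  signature := 0xBEEF (from writer payload)
  factor := 10.0
  read fails at retries under R2 (unknown field)
  => FAILS_AT (retries, R2)

backward: BREAKING [(price, R2)]; forward: BREAKING [(retries, R2)]; decoded: FAILS_AT (retries, R2)


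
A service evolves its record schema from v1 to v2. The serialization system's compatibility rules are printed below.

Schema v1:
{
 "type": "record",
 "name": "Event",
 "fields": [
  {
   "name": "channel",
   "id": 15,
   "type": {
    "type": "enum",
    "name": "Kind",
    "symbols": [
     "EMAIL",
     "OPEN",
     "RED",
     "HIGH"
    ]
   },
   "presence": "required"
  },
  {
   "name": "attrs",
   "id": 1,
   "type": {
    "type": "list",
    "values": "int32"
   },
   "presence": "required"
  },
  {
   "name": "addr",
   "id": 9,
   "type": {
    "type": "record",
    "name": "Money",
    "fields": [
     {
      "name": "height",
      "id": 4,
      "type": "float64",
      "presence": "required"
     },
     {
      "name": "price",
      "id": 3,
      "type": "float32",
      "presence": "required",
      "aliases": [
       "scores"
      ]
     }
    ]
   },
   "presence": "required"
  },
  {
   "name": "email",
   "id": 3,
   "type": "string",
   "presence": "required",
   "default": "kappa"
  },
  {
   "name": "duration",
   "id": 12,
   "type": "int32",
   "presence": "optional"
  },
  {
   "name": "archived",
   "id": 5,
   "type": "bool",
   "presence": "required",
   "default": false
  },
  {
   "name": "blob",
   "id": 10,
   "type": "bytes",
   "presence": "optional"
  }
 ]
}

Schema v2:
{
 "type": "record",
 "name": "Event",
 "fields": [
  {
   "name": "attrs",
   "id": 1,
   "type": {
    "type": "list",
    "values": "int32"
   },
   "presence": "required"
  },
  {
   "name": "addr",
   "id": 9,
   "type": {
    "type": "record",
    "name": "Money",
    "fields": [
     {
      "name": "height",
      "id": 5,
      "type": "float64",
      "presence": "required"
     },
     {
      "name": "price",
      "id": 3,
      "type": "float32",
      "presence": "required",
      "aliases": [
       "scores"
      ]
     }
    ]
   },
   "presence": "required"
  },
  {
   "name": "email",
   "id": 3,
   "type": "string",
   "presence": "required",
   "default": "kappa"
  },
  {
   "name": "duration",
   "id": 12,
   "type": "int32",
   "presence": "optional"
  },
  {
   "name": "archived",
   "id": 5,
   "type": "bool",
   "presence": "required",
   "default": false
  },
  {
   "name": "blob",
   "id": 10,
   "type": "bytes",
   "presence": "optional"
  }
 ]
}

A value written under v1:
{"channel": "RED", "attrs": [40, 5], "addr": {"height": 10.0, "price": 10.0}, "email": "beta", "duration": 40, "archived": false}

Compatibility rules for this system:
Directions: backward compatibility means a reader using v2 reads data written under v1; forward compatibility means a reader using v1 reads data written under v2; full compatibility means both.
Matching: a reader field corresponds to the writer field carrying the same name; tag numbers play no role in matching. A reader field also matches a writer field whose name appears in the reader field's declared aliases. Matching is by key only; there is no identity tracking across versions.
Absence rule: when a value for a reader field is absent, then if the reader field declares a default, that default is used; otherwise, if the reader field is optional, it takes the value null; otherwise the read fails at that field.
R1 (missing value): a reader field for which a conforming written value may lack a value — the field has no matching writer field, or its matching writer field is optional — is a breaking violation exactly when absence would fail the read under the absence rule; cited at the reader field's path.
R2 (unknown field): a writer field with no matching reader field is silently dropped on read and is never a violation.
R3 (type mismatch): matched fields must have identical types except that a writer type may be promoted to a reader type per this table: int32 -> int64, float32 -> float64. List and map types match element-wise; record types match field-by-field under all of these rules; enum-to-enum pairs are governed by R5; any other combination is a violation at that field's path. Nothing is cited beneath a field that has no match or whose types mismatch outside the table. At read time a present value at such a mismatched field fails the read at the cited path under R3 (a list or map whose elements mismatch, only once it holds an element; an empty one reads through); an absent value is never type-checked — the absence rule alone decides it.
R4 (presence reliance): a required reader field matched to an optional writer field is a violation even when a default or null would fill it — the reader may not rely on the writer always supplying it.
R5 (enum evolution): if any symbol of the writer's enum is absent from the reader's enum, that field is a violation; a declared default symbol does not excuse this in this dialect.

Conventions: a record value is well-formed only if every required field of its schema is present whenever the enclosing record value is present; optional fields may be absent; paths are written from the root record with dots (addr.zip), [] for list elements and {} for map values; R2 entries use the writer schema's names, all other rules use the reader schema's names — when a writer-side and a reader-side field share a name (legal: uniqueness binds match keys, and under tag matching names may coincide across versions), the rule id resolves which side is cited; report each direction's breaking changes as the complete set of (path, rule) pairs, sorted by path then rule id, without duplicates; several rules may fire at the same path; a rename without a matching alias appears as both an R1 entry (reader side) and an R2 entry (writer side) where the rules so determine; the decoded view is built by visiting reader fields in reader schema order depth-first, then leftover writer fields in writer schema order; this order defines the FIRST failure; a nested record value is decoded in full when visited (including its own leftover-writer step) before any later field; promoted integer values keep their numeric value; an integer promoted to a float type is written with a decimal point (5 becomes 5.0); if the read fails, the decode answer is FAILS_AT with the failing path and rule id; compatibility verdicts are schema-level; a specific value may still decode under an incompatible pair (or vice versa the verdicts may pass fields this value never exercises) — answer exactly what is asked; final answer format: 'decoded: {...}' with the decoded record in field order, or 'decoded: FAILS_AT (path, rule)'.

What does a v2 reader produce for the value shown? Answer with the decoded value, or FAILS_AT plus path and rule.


arrows below run writer -> reader for Event
migrating the Event value to v2:
  attrs := [40, 5]
  addr.height := 10.0
  addr.price := 10.0
  email := "beta"
  duration := 40
  archived := false
  blob := null (absent, optional -> null)
  writer channel: unknown -> dropped
  => decoded: {"attrs": [40, 5], "addr": {"height": 10.0, "price": 10.0}, "email": "beta", "duration": 40, "archived": false, "blob": null}
the rest of the Event diff is inert for this question:
  field height in record Money: tag 4 changed to 5 -> fires no rule on Event under this dialect and leaves the result unchanged

decoded: {"attrs": [40, 5], "addr": {"height": 10.0, "price": 10.0}, "email": "beta", "duration": 40, "archived": false, "blob": null}


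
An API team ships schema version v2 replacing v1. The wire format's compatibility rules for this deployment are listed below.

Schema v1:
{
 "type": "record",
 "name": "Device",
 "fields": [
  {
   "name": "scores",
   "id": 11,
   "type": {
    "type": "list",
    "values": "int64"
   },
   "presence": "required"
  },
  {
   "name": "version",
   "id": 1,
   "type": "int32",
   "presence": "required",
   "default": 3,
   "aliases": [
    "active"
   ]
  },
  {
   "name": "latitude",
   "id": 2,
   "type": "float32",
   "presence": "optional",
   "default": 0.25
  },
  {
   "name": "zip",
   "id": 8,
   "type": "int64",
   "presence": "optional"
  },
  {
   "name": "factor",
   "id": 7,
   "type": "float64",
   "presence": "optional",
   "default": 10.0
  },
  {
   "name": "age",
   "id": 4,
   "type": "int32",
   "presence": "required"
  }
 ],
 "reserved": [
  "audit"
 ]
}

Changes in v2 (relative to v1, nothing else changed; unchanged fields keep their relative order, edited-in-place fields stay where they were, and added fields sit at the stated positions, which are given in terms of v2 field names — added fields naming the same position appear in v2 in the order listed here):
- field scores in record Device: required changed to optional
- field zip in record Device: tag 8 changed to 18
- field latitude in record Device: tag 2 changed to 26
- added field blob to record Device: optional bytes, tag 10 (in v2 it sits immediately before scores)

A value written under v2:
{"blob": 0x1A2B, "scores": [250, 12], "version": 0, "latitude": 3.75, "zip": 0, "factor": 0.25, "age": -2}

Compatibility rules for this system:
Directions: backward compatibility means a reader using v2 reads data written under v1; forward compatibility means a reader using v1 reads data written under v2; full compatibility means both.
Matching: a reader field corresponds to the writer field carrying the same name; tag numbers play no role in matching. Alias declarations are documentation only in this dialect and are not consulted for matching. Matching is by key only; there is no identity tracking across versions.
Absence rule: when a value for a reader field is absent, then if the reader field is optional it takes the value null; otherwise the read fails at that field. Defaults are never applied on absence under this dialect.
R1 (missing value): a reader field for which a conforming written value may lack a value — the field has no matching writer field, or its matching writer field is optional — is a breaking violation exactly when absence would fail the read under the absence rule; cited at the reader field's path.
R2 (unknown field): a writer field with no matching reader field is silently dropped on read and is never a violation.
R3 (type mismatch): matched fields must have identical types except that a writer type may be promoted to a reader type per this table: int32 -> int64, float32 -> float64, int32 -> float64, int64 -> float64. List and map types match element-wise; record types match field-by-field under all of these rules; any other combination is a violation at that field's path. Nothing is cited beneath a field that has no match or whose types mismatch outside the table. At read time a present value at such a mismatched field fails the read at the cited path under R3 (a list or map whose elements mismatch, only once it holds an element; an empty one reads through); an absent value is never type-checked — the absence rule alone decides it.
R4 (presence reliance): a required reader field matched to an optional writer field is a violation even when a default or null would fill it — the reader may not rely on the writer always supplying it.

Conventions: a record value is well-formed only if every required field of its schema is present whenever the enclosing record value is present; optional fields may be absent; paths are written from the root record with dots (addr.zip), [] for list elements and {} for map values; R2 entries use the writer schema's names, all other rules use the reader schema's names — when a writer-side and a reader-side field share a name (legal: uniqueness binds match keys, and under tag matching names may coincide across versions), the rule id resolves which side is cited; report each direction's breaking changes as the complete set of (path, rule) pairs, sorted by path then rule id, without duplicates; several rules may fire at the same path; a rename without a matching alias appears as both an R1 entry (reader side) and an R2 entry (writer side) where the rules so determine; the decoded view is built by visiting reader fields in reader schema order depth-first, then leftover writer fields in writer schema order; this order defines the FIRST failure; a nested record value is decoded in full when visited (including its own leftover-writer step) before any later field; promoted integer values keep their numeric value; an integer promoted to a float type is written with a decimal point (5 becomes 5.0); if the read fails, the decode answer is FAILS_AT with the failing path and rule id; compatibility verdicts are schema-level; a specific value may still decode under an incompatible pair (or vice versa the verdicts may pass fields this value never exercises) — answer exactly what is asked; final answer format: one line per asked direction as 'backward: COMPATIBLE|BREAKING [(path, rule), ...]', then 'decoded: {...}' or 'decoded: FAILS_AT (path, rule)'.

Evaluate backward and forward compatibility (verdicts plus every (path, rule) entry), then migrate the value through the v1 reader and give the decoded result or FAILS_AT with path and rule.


backward: COMPATIBLE []; forward: BREAKING [(scores, R1), (scores, R4)]; decoded: {"scores": [250, 12], "version": 0, "latitude": 3.75, "zip": 0, "factor": 0.25, "age": -2}

each type pair in Device: writer, then reader
checking backward for Device: reader v2 against writer v1:
  no writer field matches reader blob
  writer required, list<int64> -> list<int64>: reader scores maps from writer scores
  writer required, int32 -> int32: reader version maps from writer version
  writer optional, float32 -> float32: reader latitude maps from writer latitude
  writer optional, int64 -> int64: reader zip maps from writer zip
  writer optional, float64 -> float64: reader factor maps from writer factor
  writer required, int32 -> int32: reader age maps from writer age
  => backward: COMPATIBLE
checking forward for Device: reader v1 against writer v2:
  writer optional, list<int64> -> list<int64>: reader scores maps from writer scores
  writer required, int32 -> int32: reader version maps from writer version
  writer optional, float32 -> float32: reader latitude maps from writer latitude
  writer optional, int64 -> int64: reader zip maps from writer zip
  writer optional, float64 -> float64: reader factor maps from writer factor
  writer required, int32 -> int32: reader age maps from writer age
  leftover writer field: blob
  rule R1 violated at scores
  rule R4 violated at scores
  => 2 violation(s): forward is BREAKING for Device
migrating the Device value to v1:
  scores := [250, 12]
  version := 0
  latitude := 3.75
  zip := 0
  factor := 0.25
  age := -2
  writer blob: unmatched, discarded
  => decoded: {"scores": [250, 12], "version": 0, "latitude": 3.75, "zip": 0, "factor": 0.25, "age": -2}


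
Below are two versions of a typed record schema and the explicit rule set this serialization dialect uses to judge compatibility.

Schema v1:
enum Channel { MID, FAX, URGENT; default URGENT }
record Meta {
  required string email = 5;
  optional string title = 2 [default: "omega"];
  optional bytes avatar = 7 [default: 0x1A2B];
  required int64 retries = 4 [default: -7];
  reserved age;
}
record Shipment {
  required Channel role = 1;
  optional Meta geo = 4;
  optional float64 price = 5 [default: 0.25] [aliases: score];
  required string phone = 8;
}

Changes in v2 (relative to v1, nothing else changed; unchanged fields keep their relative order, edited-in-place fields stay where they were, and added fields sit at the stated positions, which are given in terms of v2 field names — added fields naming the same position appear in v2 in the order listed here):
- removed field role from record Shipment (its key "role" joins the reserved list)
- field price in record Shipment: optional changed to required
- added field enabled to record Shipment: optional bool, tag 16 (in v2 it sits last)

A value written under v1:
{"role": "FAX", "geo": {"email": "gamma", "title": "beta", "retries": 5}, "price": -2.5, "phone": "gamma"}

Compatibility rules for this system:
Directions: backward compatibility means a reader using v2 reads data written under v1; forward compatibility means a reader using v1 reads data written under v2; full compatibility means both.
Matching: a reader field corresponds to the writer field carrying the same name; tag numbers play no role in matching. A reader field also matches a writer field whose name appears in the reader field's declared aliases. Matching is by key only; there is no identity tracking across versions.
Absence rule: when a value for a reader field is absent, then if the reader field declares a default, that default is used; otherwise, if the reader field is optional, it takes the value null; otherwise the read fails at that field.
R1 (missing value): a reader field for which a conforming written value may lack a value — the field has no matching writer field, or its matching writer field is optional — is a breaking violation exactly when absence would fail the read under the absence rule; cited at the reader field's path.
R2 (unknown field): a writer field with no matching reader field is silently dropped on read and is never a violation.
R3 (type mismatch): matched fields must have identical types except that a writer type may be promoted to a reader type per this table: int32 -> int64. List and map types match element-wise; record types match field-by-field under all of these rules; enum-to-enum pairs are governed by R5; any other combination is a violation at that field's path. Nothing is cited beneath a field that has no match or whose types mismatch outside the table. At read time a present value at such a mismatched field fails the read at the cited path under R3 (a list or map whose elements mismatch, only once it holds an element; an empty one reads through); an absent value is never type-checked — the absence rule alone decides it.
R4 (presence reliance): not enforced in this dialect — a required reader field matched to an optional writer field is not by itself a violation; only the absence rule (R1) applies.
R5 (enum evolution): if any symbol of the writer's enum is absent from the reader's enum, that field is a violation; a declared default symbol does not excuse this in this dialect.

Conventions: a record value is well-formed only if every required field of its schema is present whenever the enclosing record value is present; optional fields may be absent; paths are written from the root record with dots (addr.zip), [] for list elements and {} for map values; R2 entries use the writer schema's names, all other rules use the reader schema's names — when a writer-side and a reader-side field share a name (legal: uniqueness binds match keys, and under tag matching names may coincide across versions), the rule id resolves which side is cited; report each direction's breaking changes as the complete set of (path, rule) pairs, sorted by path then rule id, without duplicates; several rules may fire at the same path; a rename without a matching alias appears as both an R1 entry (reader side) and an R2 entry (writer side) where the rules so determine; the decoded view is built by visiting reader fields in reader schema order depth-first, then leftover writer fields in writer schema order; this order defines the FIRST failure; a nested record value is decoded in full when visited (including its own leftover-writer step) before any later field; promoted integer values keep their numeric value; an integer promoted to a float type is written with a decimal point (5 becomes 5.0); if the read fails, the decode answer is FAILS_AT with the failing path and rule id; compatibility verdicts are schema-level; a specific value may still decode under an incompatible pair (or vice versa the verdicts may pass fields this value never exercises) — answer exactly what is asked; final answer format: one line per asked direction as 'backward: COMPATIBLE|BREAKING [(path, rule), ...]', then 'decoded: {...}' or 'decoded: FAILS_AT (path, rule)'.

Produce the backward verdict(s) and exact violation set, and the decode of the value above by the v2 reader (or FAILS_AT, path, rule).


the writer's type comes first in each Shipment pair
backward on Shipment — v2 reading data written by v1:
  geo: Meta -> Meta, writer optional; from geo
  price: float64 -> float64, writer optional; from price
  phone: string -> string, writer required; from phone
  enabled: no writer-side match
  role (writer side), unknown to reader
  geo.email: string -> string, writer required; from geo.email
  geo.title: string -> string, writer optional; from geo.title
  geo.avatar: bytes -> bytes, writer optional; from geo.avatar
  geo.retries: int64 -> int64, writer required; from geo.retries
  => backward verdict for Shipment: COMPATIBLE, no violations
decoding the Shipment value with the v2 reader:
  geo.email := "gamma"
  geo.title := "beta"
  geo.avatar := 0x1A2B (no value, default fills)
  geo.retries := 5
  price := -2.5
  phone := "gamma"
  enabled := null (not supplied -> null)
  writer role: unmatched, discarded
  => decoded: {"geo": {"email": "gamma", "title": "beta", "avatar": 0x1A2B, "retries": 5}, "price": -2.5, "phone": "gamma", "enabled": null}
remaining Shipment differences; none change what is asked:
  field price in record Shipment: optional changed to required -> inert for the asked Shipment verdict: nothing fires

backward: COMPATIBLE []; decoded: {"geo": {"email": "gamma", "title": "beta", "avatar": 0x1A2B, "retries": 5}, "price": -2.5, "phone": "gamma", "enabled": null}


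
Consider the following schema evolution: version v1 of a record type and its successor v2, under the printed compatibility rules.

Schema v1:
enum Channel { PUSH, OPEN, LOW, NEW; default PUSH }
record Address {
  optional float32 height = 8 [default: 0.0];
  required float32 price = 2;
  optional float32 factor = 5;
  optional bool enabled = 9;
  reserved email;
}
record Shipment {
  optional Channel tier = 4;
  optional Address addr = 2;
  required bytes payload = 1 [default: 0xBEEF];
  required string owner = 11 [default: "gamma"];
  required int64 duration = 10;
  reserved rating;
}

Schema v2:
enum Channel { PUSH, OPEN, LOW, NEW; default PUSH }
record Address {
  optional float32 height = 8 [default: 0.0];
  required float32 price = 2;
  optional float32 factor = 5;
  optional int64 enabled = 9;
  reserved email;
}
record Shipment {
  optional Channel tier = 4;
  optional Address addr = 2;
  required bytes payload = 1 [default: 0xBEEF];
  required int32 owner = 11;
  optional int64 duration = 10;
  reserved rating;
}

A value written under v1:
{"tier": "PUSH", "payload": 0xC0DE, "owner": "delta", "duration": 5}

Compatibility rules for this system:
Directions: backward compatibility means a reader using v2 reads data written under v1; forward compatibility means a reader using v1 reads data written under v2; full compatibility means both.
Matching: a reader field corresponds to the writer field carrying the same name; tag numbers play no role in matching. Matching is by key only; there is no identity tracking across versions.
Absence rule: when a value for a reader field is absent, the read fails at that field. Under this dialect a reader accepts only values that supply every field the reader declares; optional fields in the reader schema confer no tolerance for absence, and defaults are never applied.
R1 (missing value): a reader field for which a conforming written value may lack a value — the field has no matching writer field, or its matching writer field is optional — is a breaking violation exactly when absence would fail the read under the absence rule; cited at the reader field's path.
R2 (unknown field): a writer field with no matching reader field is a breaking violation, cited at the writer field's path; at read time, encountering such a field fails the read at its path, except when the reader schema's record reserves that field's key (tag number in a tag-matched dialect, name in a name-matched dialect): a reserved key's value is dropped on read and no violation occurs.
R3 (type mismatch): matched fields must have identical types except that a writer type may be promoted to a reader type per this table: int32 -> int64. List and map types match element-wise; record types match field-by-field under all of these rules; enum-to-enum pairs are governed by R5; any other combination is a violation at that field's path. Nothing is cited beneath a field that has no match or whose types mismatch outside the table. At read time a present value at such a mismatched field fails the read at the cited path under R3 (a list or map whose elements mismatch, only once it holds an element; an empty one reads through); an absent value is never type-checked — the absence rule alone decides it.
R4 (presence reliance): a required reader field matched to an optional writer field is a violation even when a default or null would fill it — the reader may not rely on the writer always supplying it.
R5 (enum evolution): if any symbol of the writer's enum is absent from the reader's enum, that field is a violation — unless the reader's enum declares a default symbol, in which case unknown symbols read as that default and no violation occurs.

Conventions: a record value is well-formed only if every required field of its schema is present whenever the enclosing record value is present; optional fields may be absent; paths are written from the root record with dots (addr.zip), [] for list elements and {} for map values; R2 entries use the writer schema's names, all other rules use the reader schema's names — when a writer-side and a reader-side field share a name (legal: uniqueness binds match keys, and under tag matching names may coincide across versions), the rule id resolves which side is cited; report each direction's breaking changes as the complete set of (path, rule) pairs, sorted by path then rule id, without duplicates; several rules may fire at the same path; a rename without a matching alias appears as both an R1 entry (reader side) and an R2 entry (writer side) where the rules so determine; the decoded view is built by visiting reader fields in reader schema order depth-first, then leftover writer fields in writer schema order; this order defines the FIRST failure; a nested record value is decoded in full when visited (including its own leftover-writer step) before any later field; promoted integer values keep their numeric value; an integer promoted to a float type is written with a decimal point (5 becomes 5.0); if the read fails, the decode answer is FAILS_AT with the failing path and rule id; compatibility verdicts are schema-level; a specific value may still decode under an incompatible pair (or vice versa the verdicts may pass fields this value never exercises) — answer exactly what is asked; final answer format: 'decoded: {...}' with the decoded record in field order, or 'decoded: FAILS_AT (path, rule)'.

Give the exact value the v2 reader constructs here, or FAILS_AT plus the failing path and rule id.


each type pair in Shipment: writer, then reader
decoding the Shipment value with the v2 reader:
  tier := "PUSH"
  read fails at addr under R1 (no fill)
  => FAILS_AT (addr, R1)
checking off the Shipment differences that do not matter here:
  field owner in record Shipment: type string changed to int32 (its default is dropped) -> a verdict-level change on Shipment — the shown value reads the same
  field enabled in record Address: type bool changed to int64 -> a verdict-level change on Shipment — the shown value reads the same
  field duration in record Shipment: required changed to optional -> a verdict-level change on Shipment — the shown value reads the same

decoded: FAILS_AT (addr, R1)
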